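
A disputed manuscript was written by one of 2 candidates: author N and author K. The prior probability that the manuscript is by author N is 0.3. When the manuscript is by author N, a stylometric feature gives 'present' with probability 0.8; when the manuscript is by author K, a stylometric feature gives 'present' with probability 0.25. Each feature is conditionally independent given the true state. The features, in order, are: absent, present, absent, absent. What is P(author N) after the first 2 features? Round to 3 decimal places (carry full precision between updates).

Each posterior becomes the prior for the next update.
After 'absent': P(author N) = 0.2·0.3000 / (0.2·0.3000 + 0.75·0.7000) ≈ 0.1026
After 'present': P(author N) = 0.8·0.1026 / (0.8·0.1026 + 0.25·0.8974) ≈ 0.2678

0.268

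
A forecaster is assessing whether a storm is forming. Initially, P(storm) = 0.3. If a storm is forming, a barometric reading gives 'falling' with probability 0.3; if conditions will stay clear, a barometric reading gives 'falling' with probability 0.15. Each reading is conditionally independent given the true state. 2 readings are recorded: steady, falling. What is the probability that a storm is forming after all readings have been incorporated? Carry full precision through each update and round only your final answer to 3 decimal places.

After 'steady': P(storm) = 0.7·0.3000 / (0.7·0.3000 + 0.85·0.7000) ≈ 0.2609
After 'falling': P(storm) = 0.3·0.2609 / (0.3·0.2609 + 0.15·0.7391) ≈ 0.4138

0.414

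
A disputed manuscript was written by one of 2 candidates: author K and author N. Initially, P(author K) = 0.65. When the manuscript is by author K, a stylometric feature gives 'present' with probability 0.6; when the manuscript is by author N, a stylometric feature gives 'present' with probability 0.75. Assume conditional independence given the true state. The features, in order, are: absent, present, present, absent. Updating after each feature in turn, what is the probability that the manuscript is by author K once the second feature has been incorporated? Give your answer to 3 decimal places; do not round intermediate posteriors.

After 'absent': P(author K) = 0.4·0.6500 / (0.4·0.6500 + 0.25·0.3500) ≈ 0.7482
After 'present': P(author K) = 0.6·0.7482 / (0.6·0.7482 + 0.75·0.2518) ≈ 0.7039

0.704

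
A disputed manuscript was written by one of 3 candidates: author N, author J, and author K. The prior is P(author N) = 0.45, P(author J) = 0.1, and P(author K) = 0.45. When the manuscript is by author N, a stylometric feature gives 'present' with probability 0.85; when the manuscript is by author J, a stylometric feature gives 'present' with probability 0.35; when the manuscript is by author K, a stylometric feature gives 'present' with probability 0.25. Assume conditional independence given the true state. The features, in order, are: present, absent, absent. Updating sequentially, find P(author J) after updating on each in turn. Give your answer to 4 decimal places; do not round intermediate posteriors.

0.1706

After 'present': normaliser = 0.85·0.4500 + 0.35·0.1000 + 0.25·0.4500; P(author N) ≈ 0.7217, P(author J) ≈ 0.0660, P(author K) ≈ 0.2123
After 'absent': normaliser = 0.15·0.7217 + 0.65·0.0660 + 0.75·0.2123; P(author N) ≈ 0.3488, P(author J) ≈ 0.1383, P(author K) ≈ 0.5129
After 'absent': normaliser = 0.15·0.3488 + 0.65·0.1383 + 0.75·0.5129; P(author N) ≈ 0.0993, P(author J) ≈ 0.1706, P(author K) ≈ 0.7301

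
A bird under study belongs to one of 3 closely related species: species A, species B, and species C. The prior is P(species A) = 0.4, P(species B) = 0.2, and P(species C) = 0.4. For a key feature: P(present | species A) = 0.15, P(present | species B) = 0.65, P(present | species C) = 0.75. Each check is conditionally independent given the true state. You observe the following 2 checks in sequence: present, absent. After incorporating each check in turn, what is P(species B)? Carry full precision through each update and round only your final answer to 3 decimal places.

0.265

After 'present': normaliser = 0.15·0.4000 + 0.65·0.2000 + 0.75·0.4000; P(species A) ≈ 0.1224, P(species B) ≈ 0.2653, P(species C) ≈ 0.6122
After 'absent': normaliser = 0.85·0.1224 + 0.35·0.2653 + 0.25·0.6122; P(species A) ≈ 0.2974, P(species B) ≈ 0.2653, P(species C) ≈ 0.4373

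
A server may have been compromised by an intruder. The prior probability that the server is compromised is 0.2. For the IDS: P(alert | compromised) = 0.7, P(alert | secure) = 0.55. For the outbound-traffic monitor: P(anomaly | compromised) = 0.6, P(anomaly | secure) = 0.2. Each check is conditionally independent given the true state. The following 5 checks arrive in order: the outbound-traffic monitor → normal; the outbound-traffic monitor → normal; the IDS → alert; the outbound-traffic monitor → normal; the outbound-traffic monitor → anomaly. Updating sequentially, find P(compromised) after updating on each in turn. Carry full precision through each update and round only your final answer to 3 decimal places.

0.107

After the outbound-traffic monitor='normal': P(compromised) = 0.4·0.2000 / (0.4·0.2000 + 0.8·0.8000) ≈ 0.1111
After the outbound-traffic monitor='normal': P(compromised) = 0.4·0.1111 / (0.4·0.1111 + 0.8·0.8889) ≈ 0.0588
After the IDS='alert': P(compromised) = 0.7·0.0588 / (0.7·0.0588 + 0.55·0.9412) ≈ 0.0737
After the outbound-traffic monitor='normal': P(compromised) = 0.4·0.0737 / (0.4·0.0737 + 0.8·0.9263) ≈ 0.0383
After the outbound-traffic monitor='anomaly': P(compromised) = 0.6·0.0383 / (0.6·0.0383 + 0.2·0.9617) ≈ 0.1066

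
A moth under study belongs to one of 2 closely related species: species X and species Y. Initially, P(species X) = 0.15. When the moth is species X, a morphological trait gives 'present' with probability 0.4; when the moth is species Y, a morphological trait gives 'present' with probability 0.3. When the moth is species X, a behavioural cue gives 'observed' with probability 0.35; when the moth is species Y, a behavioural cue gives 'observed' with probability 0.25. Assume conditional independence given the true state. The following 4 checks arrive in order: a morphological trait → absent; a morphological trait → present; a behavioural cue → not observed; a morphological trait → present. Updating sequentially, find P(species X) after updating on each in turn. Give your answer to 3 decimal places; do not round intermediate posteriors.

After a morphological trait='absent': P(species X) = 0.6·0.1500 / (0.6·0.1500 + 0.7·0.8500) ≈ 0.1314
After a morphological trait='present': P(species X) = 0.4·0.1314 / (0.4·0.1314 + 0.3·0.8686) ≈ 0.1678
After a behavioural cue='not observed': P(species X) = 0.65·0.1678 / (0.65·0.1678 + 0.75·0.8322) ≈ 0.1488
After a morphological trait='present': P(species X) = 0.4·0.1488 / (0.4·0.1488 + 0.3·0.8512) ≈ 0.1890

0.189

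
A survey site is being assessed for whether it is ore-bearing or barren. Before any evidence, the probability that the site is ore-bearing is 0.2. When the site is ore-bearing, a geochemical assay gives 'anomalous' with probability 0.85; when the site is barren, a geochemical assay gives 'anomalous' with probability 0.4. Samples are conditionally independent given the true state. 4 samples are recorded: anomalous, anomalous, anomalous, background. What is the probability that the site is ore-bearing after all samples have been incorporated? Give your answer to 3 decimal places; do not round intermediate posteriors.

0.375

Apply Bayes' rule sequentially, carrying P(ore) forward.
After 'anomalous': P(ore) = 0.85·0.2000 / (0.85·0.2000 + 0.4·0.8000) ≈ 0.3469
After 'anomalous': P(ore) = 0.85·0.3469 / (0.85·0.3469 + 0.4·0.6531) ≈ 0.5303
After 'anomalous': P(ore) = 0.85·0.5303 / (0.85·0.5303 + 0.4·0.4697) ≈ 0.7058
After 'background': P(ore) = 0.15·0.7058 / (0.15·0.7058 + 0.6·0.2942) ≈ 0.3749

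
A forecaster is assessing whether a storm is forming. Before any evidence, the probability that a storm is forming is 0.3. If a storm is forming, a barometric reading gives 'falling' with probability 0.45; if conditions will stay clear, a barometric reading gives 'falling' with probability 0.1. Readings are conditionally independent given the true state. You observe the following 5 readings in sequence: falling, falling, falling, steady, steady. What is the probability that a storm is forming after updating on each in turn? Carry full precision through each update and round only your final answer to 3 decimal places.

0.936

After 'falling': P(storm) = 0.45·0.3000 / (0.45·0.3000 + 0.1·0.7000) ≈ 0.6585
After 'falling': P(storm) = 0.45·0.6585 / (0.45·0.6585 + 0.1·0.3415) ≈ 0.8967
After 'falling': P(storm) = 0.45·0.8967 / (0.45·0.8967 + 0.1·0.1033) ≈ 0.9750
After 'steady': P(storm) = 0.55·0.9750 / (0.55·0.9750 + 0.9·0.0250) ≈ 0.9598
After 'steady': P(storm) = 0.55·0.9598 / (0.55·0.9598 + 0.9·0.0402) ≈ 0.9358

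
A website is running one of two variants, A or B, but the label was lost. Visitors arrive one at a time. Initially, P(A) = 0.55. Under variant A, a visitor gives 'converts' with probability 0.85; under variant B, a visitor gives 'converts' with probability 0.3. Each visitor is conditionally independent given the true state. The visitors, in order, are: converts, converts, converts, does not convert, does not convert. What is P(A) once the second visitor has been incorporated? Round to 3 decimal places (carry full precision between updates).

Each posterior becomes the prior for the next update.
After 'converts': P(A) = 0.85·0.5500 / (0.85·0.5500 + 0.3·0.4500) ≈ 0.7759
After 'converts': P(A) = 0.85·0.7759 / (0.85·0.7759 + 0.3·0.2241) ≈ 0.9075

0.908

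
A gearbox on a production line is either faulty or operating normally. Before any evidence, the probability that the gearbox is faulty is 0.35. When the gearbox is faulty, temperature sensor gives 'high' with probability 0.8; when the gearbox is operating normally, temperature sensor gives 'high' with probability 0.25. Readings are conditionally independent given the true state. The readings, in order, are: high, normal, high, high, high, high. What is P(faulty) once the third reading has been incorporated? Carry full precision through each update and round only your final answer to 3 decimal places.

Apply Bayes' rule sequentially, carrying P(faulty) forward.
After 'high': P(faulty) = 0.8·0.3500 / (0.8·0.3500 + 0.25·0.6500) ≈ 0.6328
After 'normal': P(faulty) = 0.2·0.6328 / (0.2·0.6328 + 0.75·0.3672) ≈ 0.3148
After 'high': P(faulty) = 0.8·0.3148 / (0.8·0.3148 + 0.25·0.6852) ≈ 0.5952

0.595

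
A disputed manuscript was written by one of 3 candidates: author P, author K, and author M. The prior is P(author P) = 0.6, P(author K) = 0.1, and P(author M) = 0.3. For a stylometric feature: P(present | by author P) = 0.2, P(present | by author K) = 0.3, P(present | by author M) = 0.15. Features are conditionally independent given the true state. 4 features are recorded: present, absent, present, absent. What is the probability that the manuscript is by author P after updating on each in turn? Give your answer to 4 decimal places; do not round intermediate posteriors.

0.6232

Apply Bayes' rule sequentially, carrying P(author P) forward.
After 'present': normaliser = 0.2·0.6000 + 0.3·0.1000 + 0.15·0.3000; P(author P) ≈ 0.6154, P(author K) ≈ 0.1538, P(author M) ≈ 0.2308
After 'absent': normaliser = 0.8·0.6154 + 0.7·0.1538 + 0.85·0.2308; P(author P) ≈ 0.6184, P(author K) ≈ 0.1353, P(author M) ≈ 0.2464
After 'present': normaliser = 0.2·0.6184 + 0.3·0.1353 + 0.15·0.2464; P(author P) ≈ 0.6146, P(author K) ≈ 0.2017, P(author M) ≈ 0.1837
After 'absent': normaliser = 0.8·0.6146 + 0.7·0.2017 + 0.85·0.1837; P(author P) ≈ 0.6232, P(author K) ≈ 0.1789, P(author M) ≈ 0.1979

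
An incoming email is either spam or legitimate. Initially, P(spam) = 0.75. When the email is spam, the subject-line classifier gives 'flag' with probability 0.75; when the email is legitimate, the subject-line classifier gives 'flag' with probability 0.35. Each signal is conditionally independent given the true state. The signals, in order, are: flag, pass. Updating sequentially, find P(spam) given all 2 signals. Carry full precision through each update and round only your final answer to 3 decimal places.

0.712

After 'flag': P(spam) = 0.75·0.7500 / (0.75·0.7500 + 0.35·0.2500) ≈ 0.8654
After 'pass': P(spam) = 0.25·0.8654 / (0.25·0.8654 + 0.65·0.1346) ≈ 0.7120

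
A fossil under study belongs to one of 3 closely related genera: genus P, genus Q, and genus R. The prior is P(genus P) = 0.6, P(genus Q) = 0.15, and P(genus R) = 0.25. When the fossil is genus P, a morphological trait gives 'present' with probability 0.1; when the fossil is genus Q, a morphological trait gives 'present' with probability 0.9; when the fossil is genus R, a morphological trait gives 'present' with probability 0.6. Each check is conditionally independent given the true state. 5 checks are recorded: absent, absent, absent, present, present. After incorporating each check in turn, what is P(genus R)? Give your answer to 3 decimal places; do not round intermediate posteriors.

Each posterior becomes the prior for the next update.
After 'absent': normaliser = 0.9·0.6000 + 0.1·0.1500 + 0.4·0.2500; P(genus P) ≈ 0.8244, P(genus Q) ≈ 0.0229, P(genus R) ≈ 0.1527
After 'absent': normaliser = 0.9·0.8244 + 0.1·0.0229 + 0.4·0.1527; P(genus P) ≈ 0.9213, P(genus Q) ≈ 0.0028, P(genus R) ≈ 0.0758
After 'absent': normaliser = 0.9·0.9213 + 0.1·0.0028 + 0.4·0.0758; P(genus P) ≈ 0.9644, P(genus Q) ≈ 0.0003, P(genus R) ≈ 0.0353
After 'present': normaliser = 0.1·0.9644 + 0.9·0.0003 + 0.6·0.0353; P(genus P) ≈ 0.8180, P(genus Q) ≈ 0.0025, P(genus R) ≈ 0.1795
After 'present': normaliser = 0.1·0.8180 + 0.9·0.0025 + 0.6·0.1795; P(genus P) ≈ 0.4265, P(genus Q) ≈ 0.0118, P(genus R) ≈ 0.5616

0.562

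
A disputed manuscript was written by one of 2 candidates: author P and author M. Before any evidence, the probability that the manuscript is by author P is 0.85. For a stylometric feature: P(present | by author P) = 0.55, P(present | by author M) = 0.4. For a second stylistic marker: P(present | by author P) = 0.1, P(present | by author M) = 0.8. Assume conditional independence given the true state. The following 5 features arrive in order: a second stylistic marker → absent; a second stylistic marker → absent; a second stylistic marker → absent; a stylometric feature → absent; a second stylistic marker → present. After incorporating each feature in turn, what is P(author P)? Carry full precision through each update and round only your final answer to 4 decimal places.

0.9798

After a second stylistic marker='absent': P(author P) = 0.9·0.8500 / (0.9·0.8500 + 0.2·0.1500) ≈ 0.9623
After a second stylistic marker='absent': P(author P) = 0.9·0.9623 / (0.9·0.9623 + 0.2·0.0377) ≈ 0.9914
After a second stylistic marker='absent': P(author P) = 0.9·0.9914 / (0.9·0.9914 + 0.2·0.0086) ≈ 0.9981
After a stylometric feature='absent': P(author P) = 0.45·0.9981 / (0.45·0.9981 + 0.6·0.0019) ≈ 0.9974
After a second stylistic marker='present': P(author P) = 0.1·0.9974 / (0.1·0.9974 + 0.8·0.0026) ≈ 0.9798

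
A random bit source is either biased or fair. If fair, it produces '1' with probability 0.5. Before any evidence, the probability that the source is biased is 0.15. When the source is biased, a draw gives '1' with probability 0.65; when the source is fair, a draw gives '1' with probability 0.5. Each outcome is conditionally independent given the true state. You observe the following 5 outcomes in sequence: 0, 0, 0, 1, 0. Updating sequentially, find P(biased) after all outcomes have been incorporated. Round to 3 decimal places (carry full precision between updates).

0.052

Each posterior becomes the prior for the next update.
After '0': P(biased) = 0.35·0.1500 / (0.35·0.1500 + 0.5·0.8500) ≈ 0.1099
After '0': P(biased) = 0.35·0.1099 / (0.35·0.1099 + 0.5·0.8901) ≈ 0.0796
After '0': P(biased) = 0.35·0.0796 / (0.35·0.0796 + 0.5·0.9204) ≈ 0.0571
After '1': P(biased) = 0.65·0.0571 / (0.65·0.0571 + 0.5·0.9429) ≈ 0.0729
After '0': P(biased) = 0.35·0.0729 / (0.35·0.0729 + 0.5·0.9271) ≈ 0.0522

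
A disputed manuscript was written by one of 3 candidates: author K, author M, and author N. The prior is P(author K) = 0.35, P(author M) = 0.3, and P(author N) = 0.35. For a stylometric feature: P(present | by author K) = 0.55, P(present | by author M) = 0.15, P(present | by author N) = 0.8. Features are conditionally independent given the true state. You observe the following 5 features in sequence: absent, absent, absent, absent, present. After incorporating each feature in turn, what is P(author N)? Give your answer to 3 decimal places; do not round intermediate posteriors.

0.014

Apply Bayes' rule sequentially, carrying P(author N) forward.
After 'absent': normaliser = 0.45·0.3500 + 0.85·0.3000 + 0.2·0.3500; P(author K) ≈ 0.3264, P(author M) ≈ 0.5285, P(author N) ≈ 0.1451
After 'absent': normaliser = 0.45·0.3264 + 0.85·0.5285 + 0.2·0.1451; P(author K) ≈ 0.2350, P(author M) ≈ 0.7186, P(author N) ≈ 0.0464
After 'absent': normaliser = 0.45·0.2350 + 0.85·0.7186 + 0.2·0.0464; P(author K) ≈ 0.1457, P(author M) ≈ 0.8415, P(author N) ≈ 0.0128
After 'absent': normaliser = 0.45·0.1457 + 0.85·0.8415 + 0.2·0.0128; P(author K) ≈ 0.0837, P(author M) ≈ 0.9131, P(author N) ≈ 0.0033
After 'present': normaliser = 0.55·0.0837 + 0.15·0.9131 + 0.8·0.0033; P(author K) ≈ 0.2480, P(author M) ≈ 0.7379, P(author N) ≈ 0.0141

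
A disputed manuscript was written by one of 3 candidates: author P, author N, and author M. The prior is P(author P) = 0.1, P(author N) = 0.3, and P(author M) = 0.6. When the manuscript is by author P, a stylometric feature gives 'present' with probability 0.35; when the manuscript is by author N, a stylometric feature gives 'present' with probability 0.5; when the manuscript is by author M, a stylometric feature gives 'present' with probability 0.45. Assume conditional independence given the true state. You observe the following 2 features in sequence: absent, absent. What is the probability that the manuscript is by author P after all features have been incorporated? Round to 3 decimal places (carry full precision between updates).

Each posterior becomes the prior for the next update.
After 'absent': normaliser = 0.65·0.1000 + 0.5·0.3000 + 0.55·0.6000; P(author P) ≈ 0.1193, P(author N) ≈ 0.2752, P(author M) ≈ 0.6055
After 'absent': normaliser = 0.65·0.1193 + 0.5·0.2752 + 0.55·0.6055; P(author P) ≈ 0.1414, P(author N) ≈ 0.2510, P(author M) ≈ 0.6075

0.141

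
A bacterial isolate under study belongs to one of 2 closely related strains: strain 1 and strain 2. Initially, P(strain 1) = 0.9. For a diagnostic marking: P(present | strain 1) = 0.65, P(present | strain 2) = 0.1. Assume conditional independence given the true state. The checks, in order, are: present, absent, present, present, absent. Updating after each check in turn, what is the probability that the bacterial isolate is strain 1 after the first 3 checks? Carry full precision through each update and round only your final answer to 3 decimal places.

After 'present': P(strain 1) = 0.65·0.9000 / (0.65·0.9000 + 0.1·0.1000) ≈ 0.9832
After 'absent': P(strain 1) = 0.35·0.9832 / (0.35·0.9832 + 0.9·0.0168) ≈ 0.9579
After 'present': P(strain 1) = 0.65·0.9579 / (0.65·0.9579 + 0.1·0.0421) ≈ 0.9933

0.993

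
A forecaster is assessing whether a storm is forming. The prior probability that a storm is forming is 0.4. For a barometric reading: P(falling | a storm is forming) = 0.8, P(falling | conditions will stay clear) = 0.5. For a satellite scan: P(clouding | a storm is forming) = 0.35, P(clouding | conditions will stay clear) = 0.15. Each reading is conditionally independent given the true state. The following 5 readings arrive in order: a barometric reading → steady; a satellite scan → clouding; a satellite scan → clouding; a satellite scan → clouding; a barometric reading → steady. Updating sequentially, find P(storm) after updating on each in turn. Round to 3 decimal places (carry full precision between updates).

After a barometric reading='steady': P(storm) = 0.2·0.4000 / (0.2·0.4000 + 0.5·0.6000) ≈ 0.2105
After a satellite scan='clouding': P(storm) = 0.35·0.2105 / (0.35·0.2105 + 0.15·0.7895) ≈ 0.3836
After a satellite scan='clouding': P(storm) = 0.35·0.3836 / (0.35·0.3836 + 0.15·0.6164) ≈ 0.5921
After a satellite scan='clouding': P(storm) = 0.35·0.5921 / (0.35·0.5921 + 0.15·0.4079) ≈ 0.7721
After a barometric reading='steady': P(storm) = 0.2·0.7721 / (0.2·0.7721 + 0.5·0.2279) ≈ 0.5754

0.575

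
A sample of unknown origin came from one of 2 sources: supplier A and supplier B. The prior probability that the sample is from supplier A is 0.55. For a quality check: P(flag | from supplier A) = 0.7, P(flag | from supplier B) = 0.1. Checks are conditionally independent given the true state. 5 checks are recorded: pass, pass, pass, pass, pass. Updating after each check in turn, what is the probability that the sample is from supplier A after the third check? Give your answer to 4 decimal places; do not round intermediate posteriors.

0.0433

After 'pass': P(supplier A) = 0.3·0.5500 / (0.3·0.5500 + 0.9·0.4500) ≈ 0.2895
After 'pass': P(supplier A) = 0.3·0.2895 / (0.3·0.2895 + 0.9·0.7105) ≈ 0.1196
After 'pass': P(supplier A) = 0.3·0.1196 / (0.3·0.1196 + 0.9·0.8804) ≈ 0.0433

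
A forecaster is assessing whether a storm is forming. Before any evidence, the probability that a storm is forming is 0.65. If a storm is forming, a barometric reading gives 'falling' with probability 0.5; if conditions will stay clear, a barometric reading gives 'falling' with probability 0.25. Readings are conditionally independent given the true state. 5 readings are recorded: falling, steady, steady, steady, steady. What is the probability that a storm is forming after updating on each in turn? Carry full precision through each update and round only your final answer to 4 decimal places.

0.4232

After 'falling': P(storm) = 0.5·0.6500 / (0.5·0.6500 + 0.25·0.3500) ≈ 0.7879
After 'steady': P(storm) = 0.5·0.7879 / (0.5·0.7879 + 0.75·0.2121) ≈ 0.7123
After 'steady': P(storm) = 0.5·0.7123 / (0.5·0.7123 + 0.75·0.2877) ≈ 0.6228
After 'steady': P(storm) = 0.5·0.6228 / (0.5·0.6228 + 0.75·0.3772) ≈ 0.5239
After 'steady': P(storm) = 0.5·0.5239 / (0.5·0.5239 + 0.75·0.4761) ≈ 0.4232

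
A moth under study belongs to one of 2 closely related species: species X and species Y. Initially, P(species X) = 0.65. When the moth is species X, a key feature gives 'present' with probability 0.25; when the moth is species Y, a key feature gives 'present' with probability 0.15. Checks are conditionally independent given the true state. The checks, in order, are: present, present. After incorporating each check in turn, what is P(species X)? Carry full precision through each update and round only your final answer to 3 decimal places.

After 'present': P(species X) = 0.25·0.6500 / (0.25·0.6500 + 0.15·0.3500) ≈ 0.7558
After 'present': P(species X) = 0.25·0.7558 / (0.25·0.7558 + 0.15·0.2442) ≈ 0.8376

0.838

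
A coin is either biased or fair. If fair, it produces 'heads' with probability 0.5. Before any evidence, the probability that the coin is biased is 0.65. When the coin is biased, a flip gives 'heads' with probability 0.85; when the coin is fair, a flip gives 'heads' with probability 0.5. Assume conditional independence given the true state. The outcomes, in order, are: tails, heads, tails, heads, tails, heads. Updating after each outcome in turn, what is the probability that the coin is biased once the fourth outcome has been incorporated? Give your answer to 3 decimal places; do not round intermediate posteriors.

0.326

After 'tails': P(biased) = 0.15·0.6500 / (0.15·0.6500 + 0.5·0.3500) ≈ 0.3578
After 'heads': P(biased) = 0.85·0.3578 / (0.85·0.3578 + 0.5·0.6422) ≈ 0.4864
After 'tails': P(biased) = 0.15·0.4864 / (0.15·0.4864 + 0.5·0.5136) ≈ 0.2213
After 'heads': P(biased) = 0.85·0.2213 / (0.85·0.2213 + 0.5·0.7787) ≈ 0.3257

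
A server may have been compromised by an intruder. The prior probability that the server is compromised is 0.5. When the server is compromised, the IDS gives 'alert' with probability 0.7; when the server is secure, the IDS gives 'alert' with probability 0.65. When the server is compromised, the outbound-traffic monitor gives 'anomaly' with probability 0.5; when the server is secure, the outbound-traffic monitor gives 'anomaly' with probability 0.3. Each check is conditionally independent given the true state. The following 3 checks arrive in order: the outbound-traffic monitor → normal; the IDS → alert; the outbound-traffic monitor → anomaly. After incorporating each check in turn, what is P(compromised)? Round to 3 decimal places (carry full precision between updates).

0.562

Each posterior becomes the prior for the next update.
After the outbound-traffic monitor='normal': P(compromised) = 0.5·0.5000 / (0.5·0.5000 + 0.7·0.5000) ≈ 0.4167
After the IDS='alert': P(compromised) = 0.7·0.4167 / (0.7·0.4167 + 0.65·0.5833) ≈ 0.4348
After the outbound-traffic monitor='anomaly': P(compromised) = 0.5·0.4348 / (0.5·0.4348 + 0.3·0.5652) ≈ 0.5618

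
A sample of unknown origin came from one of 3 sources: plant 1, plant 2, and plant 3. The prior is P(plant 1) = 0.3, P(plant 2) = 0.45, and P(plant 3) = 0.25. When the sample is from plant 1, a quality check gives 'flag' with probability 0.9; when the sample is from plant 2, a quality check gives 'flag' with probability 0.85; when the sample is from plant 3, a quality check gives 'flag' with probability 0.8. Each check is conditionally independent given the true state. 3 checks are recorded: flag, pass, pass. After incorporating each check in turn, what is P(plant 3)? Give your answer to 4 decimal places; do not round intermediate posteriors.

0.4144

Each posterior becomes the prior for the next update.
After 'flag': normaliser = 0.9·0.3000 + 0.85·0.4500 + 0.8·0.2500; P(plant 1) ≈ 0.3167, P(plant 2) ≈ 0.4487, P(plant 3) ≈ 0.2346
After 'pass': normaliser = 0.1·0.3167 + 0.15·0.4487 + 0.2·0.2346; P(plant 1) ≈ 0.2171, P(plant 2) ≈ 0.4613, P(plant 3) ≈ 0.3216
After 'pass': normaliser = 0.1·0.2171 + 0.15·0.4613 + 0.2·0.3216; P(plant 1) ≈ 0.1399, P(plant 2) ≈ 0.4458, P(plant 3) ≈ 0.4144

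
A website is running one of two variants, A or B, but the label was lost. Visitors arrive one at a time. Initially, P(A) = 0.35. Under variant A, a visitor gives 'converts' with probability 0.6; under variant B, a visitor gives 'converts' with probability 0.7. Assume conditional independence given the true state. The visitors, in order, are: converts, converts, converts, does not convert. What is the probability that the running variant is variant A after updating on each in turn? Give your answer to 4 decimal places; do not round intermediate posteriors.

After 'converts': P(A) = 0.6·0.3500 / (0.6·0.3500 + 0.7·0.6500) ≈ 0.3158
After 'converts': P(A) = 0.6·0.3158 / (0.6·0.3158 + 0.7·0.6842) ≈ 0.2835
After 'converts': P(A) = 0.6·0.2835 / (0.6·0.2835 + 0.7·0.7165) ≈ 0.2532
After 'does not convert': P(A) = 0.4·0.2532 / (0.4·0.2532 + 0.3·0.7468) ≈ 0.3114

0.3114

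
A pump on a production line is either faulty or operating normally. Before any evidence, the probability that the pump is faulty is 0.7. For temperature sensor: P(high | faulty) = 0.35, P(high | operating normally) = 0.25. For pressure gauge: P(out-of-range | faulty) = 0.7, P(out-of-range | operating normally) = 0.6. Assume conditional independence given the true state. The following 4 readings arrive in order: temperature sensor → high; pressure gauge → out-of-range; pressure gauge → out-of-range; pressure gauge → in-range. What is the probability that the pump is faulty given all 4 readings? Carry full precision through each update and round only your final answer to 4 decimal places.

0.7693

After temperature sensor='high': P(faulty) = 0.35·0.7000 / (0.35·0.7000 + 0.25·0.3000) ≈ 0.7656
After pressure gauge='out-of-range': P(faulty) = 0.7·0.7656 / (0.7·0.7656 + 0.6·0.2344) ≈ 0.7921
After pressure gauge='out-of-range': P(faulty) = 0.7·0.7921 / (0.7·0.7921 + 0.6·0.2079) ≈ 0.8164
After pressure gauge='in-range': P(faulty) = 0.3·0.8164 / (0.3·0.8164 + 0.4·0.1836) ≈ 0.7693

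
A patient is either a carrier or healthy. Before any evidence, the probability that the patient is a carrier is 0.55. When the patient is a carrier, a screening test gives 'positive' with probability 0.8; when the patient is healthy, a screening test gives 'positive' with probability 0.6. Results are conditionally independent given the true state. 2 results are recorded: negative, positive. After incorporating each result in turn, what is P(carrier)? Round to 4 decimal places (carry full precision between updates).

Apply Bayes' rule sequentially, carrying P(carrier) forward.
After 'negative': P(carrier) = 0.2·0.5500 / (0.2·0.5500 + 0.4·0.4500) ≈ 0.3793
After 'positive': P(carrier) = 0.8·0.3793 / (0.8·0.3793 + 0.6·0.6207) ≈ 0.4490

0.4490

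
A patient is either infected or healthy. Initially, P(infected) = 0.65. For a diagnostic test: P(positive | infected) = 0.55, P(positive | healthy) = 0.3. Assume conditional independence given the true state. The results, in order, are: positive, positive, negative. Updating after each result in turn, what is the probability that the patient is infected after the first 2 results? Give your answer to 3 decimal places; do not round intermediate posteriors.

0.862

Each posterior becomes the prior for the next update.
After 'positive': P(infected) = 0.55·0.6500 / (0.55·0.6500 + 0.3·0.3500) ≈ 0.7730
After 'positive': P(infected) = 0.55·0.7730 / (0.55·0.7730 + 0.3·0.2270) ≈ 0.8619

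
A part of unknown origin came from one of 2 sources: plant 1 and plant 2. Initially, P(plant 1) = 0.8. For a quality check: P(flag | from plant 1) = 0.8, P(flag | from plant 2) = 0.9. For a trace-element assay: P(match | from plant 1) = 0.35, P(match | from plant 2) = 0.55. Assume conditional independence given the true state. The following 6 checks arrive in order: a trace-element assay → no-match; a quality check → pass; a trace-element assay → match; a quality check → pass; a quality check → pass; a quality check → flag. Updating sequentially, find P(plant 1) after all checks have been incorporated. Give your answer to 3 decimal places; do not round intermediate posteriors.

0.963

After a trace-element assay='no-match': P(plant 1) = 0.65·0.8000 / (0.65·0.8000 + 0.45·0.2000) ≈ 0.8525
After a quality check='pass': P(plant 1) = 0.2·0.8525 / (0.2·0.8525 + 0.1·0.1475) ≈ 0.9204
After a trace-element assay='match': P(plant 1) = 0.35·0.9204 / (0.35·0.9204 + 0.55·0.0796) ≈ 0.8803
After a quality check='pass': P(plant 1) = 0.2·0.8803 / (0.2·0.8803 + 0.1·0.1197) ≈ 0.9363
After a quality check='pass': P(plant 1) = 0.2·0.9363 / (0.2·0.9363 + 0.1·0.0637) ≈ 0.9671
After a quality check='flag': P(plant 1) = 0.8·0.9671 / (0.8·0.9671 + 0.9·0.0329) ≈ 0.9632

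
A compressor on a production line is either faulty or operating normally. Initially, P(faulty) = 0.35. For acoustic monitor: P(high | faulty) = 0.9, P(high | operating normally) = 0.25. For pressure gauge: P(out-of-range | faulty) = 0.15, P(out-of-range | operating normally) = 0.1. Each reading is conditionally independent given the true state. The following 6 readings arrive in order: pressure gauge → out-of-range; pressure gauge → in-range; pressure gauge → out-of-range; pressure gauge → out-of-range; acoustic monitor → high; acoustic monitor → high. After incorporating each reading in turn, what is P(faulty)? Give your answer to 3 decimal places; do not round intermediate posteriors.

After pressure gauge='out-of-range': P(faulty) = 0.15·0.3500 / (0.15·0.3500 + 0.1·0.6500) ≈ 0.4468
After pressure gauge='in-range': P(faulty) = 0.85·0.4468 / (0.85·0.4468 + 0.9·0.5532) ≈ 0.4327
After pressure gauge='out-of-range': P(faulty) = 0.15·0.4327 / (0.15·0.4327 + 0.1·0.5673) ≈ 0.5336
After pressure gauge='out-of-range': P(faulty) = 0.15·0.5336 / (0.15·0.5336 + 0.1·0.4664) ≈ 0.6319
After acoustic monitor='high': P(faulty) = 0.9·0.6319 / (0.9·0.6319 + 0.25·0.3681) ≈ 0.8607
After acoustic monitor='high': P(faulty) = 0.9·0.8607 / (0.9·0.8607 + 0.25·0.1393) ≈ 0.9570

0.957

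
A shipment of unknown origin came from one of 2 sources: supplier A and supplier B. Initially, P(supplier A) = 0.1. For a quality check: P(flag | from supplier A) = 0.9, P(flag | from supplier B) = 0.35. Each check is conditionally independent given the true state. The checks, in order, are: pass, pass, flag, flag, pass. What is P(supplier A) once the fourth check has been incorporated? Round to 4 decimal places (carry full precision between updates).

After 'pass': P(supplier A) = 0.1·0.1000 / (0.1·0.1000 + 0.65·0.9000) ≈ 0.0168
After 'pass': P(supplier A) = 0.1·0.0168 / (0.1·0.0168 + 0.65·0.9832) ≈ 0.0026
After 'flag': P(supplier A) = 0.9·0.0026 / (0.9·0.0026 + 0.35·0.9974) ≈ 0.0067
After 'flag': P(supplier A) = 0.9·0.0067 / (0.9·0.0067 + 0.35·0.9933) ≈ 0.0171

0.0171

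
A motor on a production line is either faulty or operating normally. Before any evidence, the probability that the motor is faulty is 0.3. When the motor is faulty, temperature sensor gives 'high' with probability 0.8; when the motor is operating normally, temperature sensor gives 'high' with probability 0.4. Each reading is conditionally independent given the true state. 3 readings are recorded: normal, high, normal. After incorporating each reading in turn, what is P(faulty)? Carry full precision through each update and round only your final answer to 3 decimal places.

0.087

After 'normal': P(faulty) = 0.2·0.3000 / (0.2·0.3000 + 0.6·0.7000) ≈ 0.1250
After 'high': P(faulty) = 0.8·0.1250 / (0.8·0.1250 + 0.4·0.8750) ≈ 0.2222
After 'normal': P(faulty) = 0.2·0.2222 / (0.2·0.2222 + 0.6·0.7778) ≈ 0.0870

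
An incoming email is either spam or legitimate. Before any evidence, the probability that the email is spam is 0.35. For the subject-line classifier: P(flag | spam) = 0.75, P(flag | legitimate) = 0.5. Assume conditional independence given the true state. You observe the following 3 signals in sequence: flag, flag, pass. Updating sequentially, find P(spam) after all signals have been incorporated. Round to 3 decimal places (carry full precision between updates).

0.377

Apply Bayes' rule sequentially, carrying P(spam) forward.
After 'flag': P(spam) = 0.75·0.3500 / (0.75·0.3500 + 0.5·0.6500) ≈ 0.4468
After 'flag': P(spam) = 0.75·0.4468 / (0.75·0.4468 + 0.5·0.5532) ≈ 0.5478
After 'pass': P(spam) = 0.25·0.5478 / (0.25·0.5478 + 0.5·0.4522) ≈ 0.3772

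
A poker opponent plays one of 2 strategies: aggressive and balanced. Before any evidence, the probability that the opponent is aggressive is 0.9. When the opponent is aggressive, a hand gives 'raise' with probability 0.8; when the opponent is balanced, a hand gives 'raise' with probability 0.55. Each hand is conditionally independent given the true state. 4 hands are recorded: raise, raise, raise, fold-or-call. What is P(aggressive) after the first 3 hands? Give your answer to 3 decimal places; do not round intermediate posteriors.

After 'raise': P(aggressive) = 0.8·0.9000 / (0.8·0.9000 + 0.55·0.1000) ≈ 0.9290
After 'raise': P(aggressive) = 0.8·0.9290 / (0.8·0.9290 + 0.55·0.0710) ≈ 0.9501
After 'raise': P(aggressive) = 0.8·0.9501 / (0.8·0.9501 + 0.55·0.0499) ≈ 0.9652

0.965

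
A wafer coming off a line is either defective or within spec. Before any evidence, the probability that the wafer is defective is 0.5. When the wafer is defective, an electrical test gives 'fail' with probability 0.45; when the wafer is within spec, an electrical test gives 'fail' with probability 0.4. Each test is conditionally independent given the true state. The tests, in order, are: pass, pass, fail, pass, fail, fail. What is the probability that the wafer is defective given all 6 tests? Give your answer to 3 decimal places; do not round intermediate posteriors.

After 'pass': P(defective) = 0.55·0.5000 / (0.55·0.5000 + 0.6·0.5000) ≈ 0.4783
After 'pass': P(defective) = 0.55·0.4783 / (0.55·0.4783 + 0.6·0.5217) ≈ 0.4566
After 'fail': P(defective) = 0.45·0.4566 / (0.45·0.4566 + 0.4·0.5434) ≈ 0.4859
After 'pass': P(defective) = 0.55·0.4859 / (0.55·0.4859 + 0.6·0.5141) ≈ 0.4642
After 'fail': P(defective) = 0.45·0.4642 / (0.45·0.4642 + 0.4·0.5358) ≈ 0.4936
After 'fail': P(defective) = 0.45·0.4936 / (0.45·0.4936 + 0.4·0.5064) ≈ 0.5231

0.523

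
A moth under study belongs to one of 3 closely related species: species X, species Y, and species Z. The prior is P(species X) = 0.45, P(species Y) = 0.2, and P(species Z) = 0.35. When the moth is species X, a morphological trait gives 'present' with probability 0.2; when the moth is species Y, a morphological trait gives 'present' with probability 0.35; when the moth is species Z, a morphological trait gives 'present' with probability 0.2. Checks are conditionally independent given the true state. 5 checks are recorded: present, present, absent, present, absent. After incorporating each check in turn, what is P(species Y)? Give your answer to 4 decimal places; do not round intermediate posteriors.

0.4694

Each posterior becomes the prior for the next update.
After 'present': normaliser = 0.2·0.4500 + 0.35·0.2000 + 0.2·0.3500; P(species X) ≈ 0.3913, P(species Y) ≈ 0.3043, P(species Z) ≈ 0.3043
After 'present': normaliser = 0.2·0.3913 + 0.35·0.3043 + 0.2·0.3043; P(species X) ≈ 0.3186, P(species Y) ≈ 0.4336, P(species Z) ≈ 0.2478
After 'absent': normaliser = 0.8·0.3186 + 0.65·0.4336 + 0.8·0.2478; P(species X) ≈ 0.3468, P(species Y) ≈ 0.3835, P(species Z) ≈ 0.2697
After 'present': normaliser = 0.2·0.3468 + 0.35·0.3835 + 0.2·0.2697; P(species X) ≈ 0.2693, P(species Y) ≈ 0.5212, P(species Z) ≈ 0.2095
After 'absent': normaliser = 0.8·0.2693 + 0.65·0.5212 + 0.8·0.2095; P(species X) ≈ 0.2985, P(species Y) ≈ 0.4694, P(species Z) ≈ 0.2322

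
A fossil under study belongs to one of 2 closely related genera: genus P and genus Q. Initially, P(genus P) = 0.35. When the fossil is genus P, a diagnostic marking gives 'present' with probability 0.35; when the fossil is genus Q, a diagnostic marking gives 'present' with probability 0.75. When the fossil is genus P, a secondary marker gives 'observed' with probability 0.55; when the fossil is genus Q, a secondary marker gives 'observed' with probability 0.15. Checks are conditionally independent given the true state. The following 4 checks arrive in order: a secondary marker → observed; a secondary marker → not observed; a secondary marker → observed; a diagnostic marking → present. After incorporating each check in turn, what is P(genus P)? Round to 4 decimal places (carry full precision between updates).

Apply Bayes' rule sequentially, carrying P(genus P) forward.
After a secondary marker='observed': P(genus P) = 0.55·0.3500 / (0.55·0.3500 + 0.15·0.6500) ≈ 0.6638
After a secondary marker='not observed': P(genus P) = 0.45·0.6638 / (0.45·0.6638 + 0.85·0.3362) ≈ 0.5111
After a secondary marker='observed': P(genus P) = 0.55·0.5111 / (0.55·0.5111 + 0.15·0.4889) ≈ 0.7931
After a diagnostic marking='present': P(genus P) = 0.35·0.7931 / (0.35·0.7931 + 0.75·0.2069) ≈ 0.6414

0.6414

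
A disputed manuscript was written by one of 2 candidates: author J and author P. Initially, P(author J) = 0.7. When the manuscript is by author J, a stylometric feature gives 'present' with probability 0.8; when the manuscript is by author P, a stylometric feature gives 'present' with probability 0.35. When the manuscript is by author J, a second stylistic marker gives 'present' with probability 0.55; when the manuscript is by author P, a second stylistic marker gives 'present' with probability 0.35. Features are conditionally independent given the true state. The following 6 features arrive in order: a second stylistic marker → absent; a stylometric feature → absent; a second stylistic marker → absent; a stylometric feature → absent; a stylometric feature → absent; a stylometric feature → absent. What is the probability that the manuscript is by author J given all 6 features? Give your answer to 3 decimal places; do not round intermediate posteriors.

0.010

After a second stylistic marker='absent': P(author J) = 0.45·0.7000 / (0.45·0.7000 + 0.65·0.3000) ≈ 0.6176
After a stylometric feature='absent': P(author J) = 0.2·0.6176 / (0.2·0.6176 + 0.65·0.3824) ≈ 0.3320
After a second stylistic marker='absent': P(author J) = 0.45·0.3320 / (0.45·0.3320 + 0.65·0.6680) ≈ 0.2560
After a stylometric feature='absent': P(author J) = 0.2·0.2560 / (0.2·0.2560 + 0.65·0.7440) ≈ 0.0957
After a stylometric feature='absent': P(author J) = 0.2·0.0957 / (0.2·0.0957 + 0.65·0.9043) ≈ 0.0316
After a stylometric feature='absent': P(author J) = 0.2·0.0316 / (0.2·0.0316 + 0.65·0.9684) ≈ 0.0099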